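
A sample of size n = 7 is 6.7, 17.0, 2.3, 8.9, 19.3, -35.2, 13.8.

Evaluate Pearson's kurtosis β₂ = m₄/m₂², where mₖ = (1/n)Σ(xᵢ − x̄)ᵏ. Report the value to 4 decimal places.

x̄ = 4.6857
Σ(xᵢ − x̄)² = 2066.6686 ⇒ m₂ = 295.23837
Σ(xᵢ − x̄)⁴ = 2606743.4145 ⇒ m₄ = 372391.91636
m₂² = 87165.69355
β₂ = m₄/m₂² = 372391.91636 / 87165.69355 ≈ 4.2722

4.2722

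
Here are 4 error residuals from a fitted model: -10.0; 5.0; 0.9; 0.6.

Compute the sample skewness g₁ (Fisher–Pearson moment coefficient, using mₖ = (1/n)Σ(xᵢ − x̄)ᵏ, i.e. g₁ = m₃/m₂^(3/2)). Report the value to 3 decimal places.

x̄ = (-10.0 + 5.0 + 0.9 + 0.6) / 4 = -0.8750
deviations (xᵢ − x̄): -9.1250, 5.8750, 1.7750, 1.4750
Σ(xᵢ − x̄)² = 123.1075 ⇒ m₂ = 123.1075/4 = 30.77688
Σ(xᵢ − x̄)³ = -548.2181 ⇒ m₃ = -548.2181/4 = -137.05453
m₂^(3/2) = 30.77688^(1.5) = 170.74059
g₁ = m₃ / m₂^(3/2) = -137.05453 / 170.74059 ≈ -0.803

-0.803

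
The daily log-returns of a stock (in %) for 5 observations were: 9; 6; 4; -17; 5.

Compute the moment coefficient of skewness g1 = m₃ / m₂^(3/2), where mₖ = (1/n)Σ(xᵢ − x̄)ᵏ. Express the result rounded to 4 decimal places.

x̄ = (9 + 6 + 4 - 17 + 5) / 5 = 1.4000
deviations (xᵢ − x̄): 7.6000, 4.6000, 2.6000, -18.4000, 3.6000
Σ(xᵢ − x̄)² = 437.2000 ⇒ m₂ = 437.2000/5 = 87.44000
Σ(xᵢ − x̄)³ = -5628.9600 ⇒ m₃ = -5628.9600/5 = -1125.79200
m₂^(3/2) = 87.44000^(1.5) = 817.64582
g1 = m₃ / m₂^(3/2) = -1125.79200 / 817.64582 ≈ -1.3769

-1.3769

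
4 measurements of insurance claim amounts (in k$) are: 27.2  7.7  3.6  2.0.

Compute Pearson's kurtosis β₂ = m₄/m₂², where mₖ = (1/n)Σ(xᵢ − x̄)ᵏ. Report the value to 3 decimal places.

x̄ = 10.1250
Σ(xᵢ − x̄)² = 406.0275 ⇒ m₂ = 101.50688
Σ(xᵢ − x̄)⁴ = 91210.0108 ⇒ m₄ = 22802.50270
m₂² = 10303.64567
β₂ = m₄/m₂² = 22802.50270 / 10303.64567 ≈ 2.213

2.213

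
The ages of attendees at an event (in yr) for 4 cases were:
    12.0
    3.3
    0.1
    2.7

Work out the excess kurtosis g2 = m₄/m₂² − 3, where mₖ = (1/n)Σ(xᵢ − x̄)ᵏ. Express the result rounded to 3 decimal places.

x̄ = 4.5250
Σ(xᵢ − x̄)² = 80.2875 ⇒ m₂ = 20.07187
Σ(xᵢ − x̄)⁴ = 3518.8313 ⇒ m₄ = 879.70782
m₂² = 402.88017
g2 = m₄/m₂² − 3 = 2.18355 − 3 ≈ -0.816

-0.816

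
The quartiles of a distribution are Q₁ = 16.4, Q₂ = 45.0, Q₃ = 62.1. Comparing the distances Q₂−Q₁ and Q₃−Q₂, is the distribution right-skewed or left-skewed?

Q₂ − Q₁ = 28.6;  Q₃ − Q₂ = 17.1
Q₂ − Q₁ > Q₃ − Q₂ ⇒ the lower half is more spread out ⇒ left-skewed.

left-skewed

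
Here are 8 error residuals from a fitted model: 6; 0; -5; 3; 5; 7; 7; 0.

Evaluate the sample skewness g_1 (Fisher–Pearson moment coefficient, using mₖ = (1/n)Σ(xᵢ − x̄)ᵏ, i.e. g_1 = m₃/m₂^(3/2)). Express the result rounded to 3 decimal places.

x̄ = (6 + 0 - 5 + 3 + 5 + 7 + 7 + 0) / 8 = 2.8750
deviations (xᵢ − x̄): 3.1250, -2.8750, -7.8750, 0.1250, 2.1250, 4.1250, 4.1250, -2.8750
Σ(xᵢ − x̄)² = 126.8750 ⇒ m₂ = 126.8750/8 = 15.85938
Σ(xᵢ − x̄)³ = -355.4063 ⇒ m₃ = -355.4063/8 = -44.42578
m₂^(3/2) = 15.85938^(1.5) = 63.15811
g_1 = m₃ / m₂^(3/2) = -44.42578 / 63.15811 ≈ -0.703

-0.703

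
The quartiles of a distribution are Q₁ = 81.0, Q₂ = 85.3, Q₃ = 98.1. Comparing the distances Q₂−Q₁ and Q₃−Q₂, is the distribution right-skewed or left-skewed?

right-skewed

Q₂ − Q₁ = 4.3;  Q₃ − Q₂ = 12.8
Q₃ − Q₂ > Q₂ − Q₁ ⇒ the upper half is more spread out ⇒ right-skewed.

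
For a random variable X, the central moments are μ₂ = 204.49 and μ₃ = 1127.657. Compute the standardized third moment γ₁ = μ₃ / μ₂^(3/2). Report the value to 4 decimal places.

0.3856

σ = √μ₂ = √204.49 = 14.30000
σ³ = μ₂^(3/2) = 2924.20700
γ₁ = μ₃/σ³ = 1127.657 / 2924.20700 ≈ 0.3856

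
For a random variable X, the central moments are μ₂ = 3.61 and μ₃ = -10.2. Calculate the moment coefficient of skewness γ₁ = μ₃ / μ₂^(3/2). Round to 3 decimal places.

-1.487

σ = √μ₂ = √3.61 = 1.90000
σ³ = μ₂^(3/2) = 6.85900
γ₁ = μ₃/σ³ = -10.2 / 6.85900 ≈ -1.487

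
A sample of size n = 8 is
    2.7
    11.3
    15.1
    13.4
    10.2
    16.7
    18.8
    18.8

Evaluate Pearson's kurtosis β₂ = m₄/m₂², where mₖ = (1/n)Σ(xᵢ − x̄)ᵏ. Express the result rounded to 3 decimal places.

2.957

x̄ = 13.3750
Σ(xᵢ − x̄)² = 201.2350 ⇒ m₂ = 25.15438
Σ(xᵢ − x̄)⁴ = 14969.4464 ⇒ m₄ = 1871.18081
m₂² = 632.74258
β₂ = m₄/m₂² = 1871.18081 / 632.74258 ≈ 2.957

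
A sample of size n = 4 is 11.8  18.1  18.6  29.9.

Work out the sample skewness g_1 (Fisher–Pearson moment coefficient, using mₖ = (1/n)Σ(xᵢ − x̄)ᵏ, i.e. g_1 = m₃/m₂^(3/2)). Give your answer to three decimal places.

0.553

x̄ = (11.8 + 18.1 + 18.6 + 29.9) / 4 = 19.6000
deviations (xᵢ − x̄): -7.8000, -1.5000, -1.0000, 10.3000
Σ(xᵢ − x̄)² = 170.1800 ⇒ m₂ = 170.1800/4 = 42.54500
Σ(xᵢ − x̄)³ = 613.8000 ⇒ m₃ = 613.8000/4 = 153.45000
m₂^(3/2) = 42.54500^(1.5) = 277.50626
g_1 = m₃ / m₂^(3/2) = 153.45000 / 277.50626 ≈ 0.553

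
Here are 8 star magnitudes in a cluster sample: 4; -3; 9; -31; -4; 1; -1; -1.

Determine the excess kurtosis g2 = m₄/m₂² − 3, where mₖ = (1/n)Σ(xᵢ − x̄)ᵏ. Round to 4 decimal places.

x̄ = -3.2500
Σ(xᵢ − x̄)² = 1001.5000 ⇒ m₂ = 125.18750
Σ(xᵢ − x̄)⁴ = 618655.6563 ⇒ m₄ = 77331.95703
m₂² = 15671.91016
g2 = m₄/m₂² − 3 = 4.93443 − 3 ≈ 1.9344

1.9344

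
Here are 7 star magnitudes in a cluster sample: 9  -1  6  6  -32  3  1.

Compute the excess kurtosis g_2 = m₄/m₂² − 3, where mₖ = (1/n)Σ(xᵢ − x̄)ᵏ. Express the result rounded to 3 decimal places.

x̄ = -1.1429
Σ(xᵢ − x̄)² = 1178.8571 ⇒ m₂ = 168.40816
Σ(xᵢ − x̄)⁴ = 922720.5015 ⇒ m₄ = 131817.21449
m₂² = 28361.30945
g_2 = m₄/m₂² − 3 = 4.64778 − 3 ≈ 1.648

1.648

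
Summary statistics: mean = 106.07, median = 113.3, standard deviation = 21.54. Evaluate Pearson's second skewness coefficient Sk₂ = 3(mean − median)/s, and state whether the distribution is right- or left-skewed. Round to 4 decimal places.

Sk₂ = 3(106.07 − 113.3) / 21.54 = 3 × -7.2300 / 21.54
    = -21.6900 / 21.54 ≈ -1.0070
Sk₂ < 0 ⇒ mean < median ⇒ left-skewed (negative skew).

-1.0070, left-skewed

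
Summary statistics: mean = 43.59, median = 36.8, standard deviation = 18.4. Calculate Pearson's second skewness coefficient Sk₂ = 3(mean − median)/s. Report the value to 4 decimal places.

Sk₂ = 3(43.59 − 36.8) / 18.4 = 3 × 6.7900 / 18.4
    = 20.3700 / 18.4 ≈ 1.1071

1.1071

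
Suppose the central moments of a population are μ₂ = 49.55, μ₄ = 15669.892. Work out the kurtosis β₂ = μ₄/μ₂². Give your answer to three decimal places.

6.382

μ₂² = 49.55² = 2455.20250
μ₄/μ₂² = 15669.892 / 2455.20250 = 6.38232
β₂ ≈ 6.382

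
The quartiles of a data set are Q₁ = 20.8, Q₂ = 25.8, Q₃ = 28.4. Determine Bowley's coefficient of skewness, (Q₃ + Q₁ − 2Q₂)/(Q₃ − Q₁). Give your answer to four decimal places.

-0.3158

numerator: Q₃ + Q₁ − 2Q₂ = 28.4 + 20.8 − 2×25.8 = -2.4000
denominator: Q₃ − Q₁ = 28.4 − 20.8 = 7.6000
Bowley skewness = -2.4000 / 7.6000 ≈ -0.3158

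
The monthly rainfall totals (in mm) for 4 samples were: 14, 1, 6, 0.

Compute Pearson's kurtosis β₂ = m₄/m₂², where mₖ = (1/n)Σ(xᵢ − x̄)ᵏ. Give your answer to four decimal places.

1.8445

x̄ = 5.2500
Σ(xᵢ − x̄)² = 122.7500 ⇒ m₂ = 30.68750
Σ(xᵢ − x̄)⁴ = 6948.0781 ⇒ m₄ = 1737.01953
m₂² = 941.72266
β₂ = m₄/m₂² = 1737.01953 / 941.72266 ≈ 1.8445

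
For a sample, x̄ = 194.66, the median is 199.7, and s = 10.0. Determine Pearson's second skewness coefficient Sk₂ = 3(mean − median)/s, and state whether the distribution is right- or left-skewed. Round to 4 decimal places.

Sk₂ = 3(194.66 − 199.7) / 10.0 = 3 × -5.0400 / 10.0
    = -15.1200 / 10.0 ≈ -1.5120
Sk₂ < 0 ⇒ mean < median ⇒ left-skewed (negative skew).

-1.5120, left-skewed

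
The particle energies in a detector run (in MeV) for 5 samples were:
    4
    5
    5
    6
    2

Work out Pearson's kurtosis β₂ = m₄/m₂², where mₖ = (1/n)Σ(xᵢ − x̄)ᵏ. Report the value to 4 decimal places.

2.3639

x̄ = 4.4000
Σ(xᵢ − x̄)² = 9.2000 ⇒ m₂ = 1.84000
Σ(xᵢ − x̄)⁴ = 40.0160 ⇒ m₄ = 8.00320
m₂² = 3.38560
β₂ = m₄/m₂² = 8.00320 / 3.38560 ≈ 2.3639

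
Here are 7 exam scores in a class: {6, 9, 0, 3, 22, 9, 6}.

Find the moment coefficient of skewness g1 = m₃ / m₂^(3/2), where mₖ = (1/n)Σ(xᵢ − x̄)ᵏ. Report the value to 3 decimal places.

1.160

x̄ = (6 + 9 + 0 + 3 + 22 + 9 + 6) / 7 = 7.8571
deviations (xᵢ − x̄): -1.8571, 1.1429, -7.8571, -4.8571, 14.1429, 1.1429, -1.8571
Σ(xᵢ − x̄)² = 294.8571 ⇒ m₂ = 294.8571/7 = 42.12245
Σ(xᵢ − x̄)³ = 2219.3878 ⇒ m₃ = 2219.3878/7 = 317.05539
m₂^(3/2) = 42.12245^(1.5) = 273.38232
g1 = m₃ / m₂^(3/2) = 317.05539 / 273.38232 ≈ 1.160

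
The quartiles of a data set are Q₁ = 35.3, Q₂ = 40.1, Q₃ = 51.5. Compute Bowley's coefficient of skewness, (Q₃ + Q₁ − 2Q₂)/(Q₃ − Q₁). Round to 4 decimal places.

0.4074

numerator: Q₃ + Q₁ − 2Q₂ = 51.5 + 35.3 − 2×40.1 = 6.6000
denominator: Q₃ − Q₁ = 51.5 − 35.3 = 16.2000
Bowley skewness = 6.6000 / 16.2000 ≈ 0.4074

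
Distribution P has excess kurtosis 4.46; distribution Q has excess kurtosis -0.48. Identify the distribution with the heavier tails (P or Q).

Higher excess kurtosis ⇒ heavier tails relative to the normal distribution.
4.46 vs -0.48: the larger is 4.46, so P has heavier tails. (P is leptokurtic — heavier-than-normal tails; the other is platykurtic.)

P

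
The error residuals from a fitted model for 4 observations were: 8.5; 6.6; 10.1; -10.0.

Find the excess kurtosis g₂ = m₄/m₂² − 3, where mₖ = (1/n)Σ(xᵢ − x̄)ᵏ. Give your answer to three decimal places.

-0.729

x̄ = 3.8000
Σ(xᵢ − x̄)² = 260.0600 ⇒ m₂ = 65.01500
Σ(xᵢ − x̄)⁴ = 38392.1234 ⇒ m₄ = 9598.03085
m₂² = 4226.95023
g₂ = m₄/m₂² − 3 = 2.27068 − 3 ≈ -0.729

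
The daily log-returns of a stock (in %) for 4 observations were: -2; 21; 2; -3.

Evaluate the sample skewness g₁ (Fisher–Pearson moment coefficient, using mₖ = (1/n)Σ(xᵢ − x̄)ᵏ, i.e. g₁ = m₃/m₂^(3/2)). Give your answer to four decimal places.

1.0328

x̄ = (-2 + 21 + 2 - 3) / 4 = 4.5000
deviations (xᵢ − x̄): -6.5000, 16.5000, -2.5000, -7.5000
Σ(xᵢ − x̄)² = 377.0000 ⇒ m₂ = 377.0000/4 = 94.25000
Σ(xᵢ − x̄)³ = 3780.0000 ⇒ m₃ = 3780.0000/4 = 945.00000
m₂^(3/2) = 94.25000^(1.5) = 915.00199
g₁ = m₃ / m₂^(3/2) = 945.00000 / 915.00199 ≈ 1.0328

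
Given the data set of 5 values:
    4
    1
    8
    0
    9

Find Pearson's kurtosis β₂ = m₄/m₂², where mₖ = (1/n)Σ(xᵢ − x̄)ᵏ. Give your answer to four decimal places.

1.3222

x̄ = 4.4000
Σ(xᵢ − x̄)² = 65.2000 ⇒ m₂ = 13.04000
Σ(xᵢ − x̄)⁴ = 1124.1760 ⇒ m₄ = 224.83520
m₂² = 170.04160
β₂ = m₄/m₂² = 224.83520 / 170.04160 ≈ 1.3222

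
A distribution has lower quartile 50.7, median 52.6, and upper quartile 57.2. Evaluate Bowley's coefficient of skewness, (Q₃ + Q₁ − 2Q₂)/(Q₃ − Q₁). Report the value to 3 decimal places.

numerator: Q₃ + Q₁ − 2Q₂ = 57.2 + 50.7 − 2×52.6 = 2.7000
denominator: Q₃ − Q₁ = 57.2 − 50.7 = 6.5000
Bowley skewness = 2.7000 / 6.5000 ≈ 0.415

0.415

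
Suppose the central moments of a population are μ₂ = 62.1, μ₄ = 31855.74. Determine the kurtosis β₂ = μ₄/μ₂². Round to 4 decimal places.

8.2605

μ₂² = 62.1² = 3856.41000
μ₄/μ₂² = 31855.74 / 3856.41000 = 8.26047
β₂ ≈ 8.2605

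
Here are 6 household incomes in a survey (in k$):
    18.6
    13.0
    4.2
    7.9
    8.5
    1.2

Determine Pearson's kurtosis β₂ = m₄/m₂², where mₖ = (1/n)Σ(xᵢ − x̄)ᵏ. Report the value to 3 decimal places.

2.107

x̄ = 8.9000
Σ(xᵢ − x̄)² = 193.4400 ⇒ m₂ = 32.24000
Σ(xᵢ − x̄)⁴ = 13139.8020 ⇒ m₄ = 2189.96700
m₂² = 1039.41760
β₂ = m₄/m₂² = 2189.96700 / 1039.41760 ≈ 2.107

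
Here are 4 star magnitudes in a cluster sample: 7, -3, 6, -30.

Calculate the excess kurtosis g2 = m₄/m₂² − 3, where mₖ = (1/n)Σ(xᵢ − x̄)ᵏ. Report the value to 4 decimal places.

-0.8679

x̄ = -5.0000
Σ(xᵢ − x̄)² = 894.0000 ⇒ m₂ = 223.50000
Σ(xᵢ − x̄)⁴ = 426018.0000 ⇒ m₄ = 106504.50000
m₂² = 49952.25000
g2 = m₄/m₂² − 3 = 2.13213 − 3 ≈ -0.8679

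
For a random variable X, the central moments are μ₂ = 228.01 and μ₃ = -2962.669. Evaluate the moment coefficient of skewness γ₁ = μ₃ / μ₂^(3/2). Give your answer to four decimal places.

σ = √μ₂ = √228.01 = 15.10000
σ³ = μ₂^(3/2) = 3442.95100
γ₁ = μ₃/σ³ = -2962.669 / 3442.95100 ≈ -0.8605

-0.8605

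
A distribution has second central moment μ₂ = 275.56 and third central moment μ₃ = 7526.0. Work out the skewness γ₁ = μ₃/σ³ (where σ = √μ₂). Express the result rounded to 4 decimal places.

σ = √μ₂ = √275.56 = 16.60000
σ³ = μ₂^(3/2) = 4574.29600
γ₁ = μ₃/σ³ = 7526.0 / 4574.29600 ≈ 1.6453

1.6453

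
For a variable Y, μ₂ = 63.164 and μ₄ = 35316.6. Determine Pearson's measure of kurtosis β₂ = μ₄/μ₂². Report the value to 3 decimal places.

8.852

μ₂² = 63.164² = 3989.69090
μ₄/μ₂² = 35316.6 / 3989.69090 = 8.85196
β₂ ≈ 8.852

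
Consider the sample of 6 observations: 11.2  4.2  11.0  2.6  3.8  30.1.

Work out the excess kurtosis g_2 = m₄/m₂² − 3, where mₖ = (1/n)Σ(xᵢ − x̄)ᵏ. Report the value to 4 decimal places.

0.2979

x̄ = 10.4833
Σ(xᵢ − x̄)² = 531.8883 ⇒ m₂ = 88.64806
Σ(xᵢ − x̄)⁴ = 155497.9213 ⇒ m₄ = 25916.32022
m₂² = 7858.47775
g_2 = m₄/m₂² − 3 = 3.29788 − 3 ≈ 0.2979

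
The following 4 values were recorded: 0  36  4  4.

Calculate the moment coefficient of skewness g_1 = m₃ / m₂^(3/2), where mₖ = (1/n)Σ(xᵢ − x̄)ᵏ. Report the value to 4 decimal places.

x̄ = (0 + 36 + 4 + 4) / 4 = 11.0000
deviations (xᵢ − x̄): -11.0000, 25.0000, -7.0000, -7.0000
Σ(xᵢ − x̄)² = 844.0000 ⇒ m₂ = 844.0000/4 = 211.00000
Σ(xᵢ − x̄)³ = 13608.0000 ⇒ m₃ = 13608.0000/4 = 3402.00000
m₂^(3/2) = 211.00000^(1.5) = 3064.95204
g_1 = m₃ / m₂^(3/2) = 3402.00000 / 3064.95204 ≈ 1.1100

1.1100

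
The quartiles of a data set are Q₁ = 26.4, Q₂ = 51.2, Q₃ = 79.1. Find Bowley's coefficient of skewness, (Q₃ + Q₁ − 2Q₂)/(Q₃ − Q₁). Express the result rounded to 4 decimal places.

0.0588

numerator: Q₃ + Q₁ − 2Q₂ = 79.1 + 26.4 − 2×51.2 = 3.1000
denominator: Q₃ − Q₁ = 79.1 − 26.4 = 52.7000
Bowley skewness = 3.1000 / 52.7000 ≈ 0.0588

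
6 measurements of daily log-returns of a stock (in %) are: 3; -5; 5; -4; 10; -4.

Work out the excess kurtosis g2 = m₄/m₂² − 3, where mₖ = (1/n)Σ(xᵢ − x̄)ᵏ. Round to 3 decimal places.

-1.344

x̄ = 0.8333
Σ(xᵢ − x̄)² = 186.8333 ⇒ m₂ = 31.13889
Σ(xᵢ − x̄)⁴ = 9633.4861 ⇒ m₄ = 1605.58102
m₂² = 969.63040
g2 = m₄/m₂² − 3 = 1.65587 − 3 ≈ -1.344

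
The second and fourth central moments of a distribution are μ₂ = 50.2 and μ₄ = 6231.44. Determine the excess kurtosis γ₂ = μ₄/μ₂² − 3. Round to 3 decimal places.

μ₂² = 50.2² = 2520.04000
μ₄/μ₂² = 6231.44 / 2520.04000 = 2.47275
γ₂ = 2.47275 − 3 ≈ -0.527

-0.527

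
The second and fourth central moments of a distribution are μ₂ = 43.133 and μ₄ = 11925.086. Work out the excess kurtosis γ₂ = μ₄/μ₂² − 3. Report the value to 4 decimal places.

3.4098

μ₂² = 43.133² = 1860.45569
μ₄/μ₂² = 11925.086 / 1860.45569 = 6.40977
γ₂ = 6.40977 − 3 ≈ 3.4098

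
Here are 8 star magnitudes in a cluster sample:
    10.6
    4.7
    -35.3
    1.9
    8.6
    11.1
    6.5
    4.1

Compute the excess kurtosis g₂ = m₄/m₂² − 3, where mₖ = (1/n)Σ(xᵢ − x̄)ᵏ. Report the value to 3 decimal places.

2.650

x̄ = 1.5250
Σ(xᵢ − x̄)² = 1621.7750 ⇒ m₂ = 202.72187
Σ(xᵢ − x̄)⁴ = 1857406.2105 ⇒ m₄ = 232175.77631
m₂² = 41096.15860
g₂ = m₄/m₂² − 3 = 5.64957 − 3 ≈ 2.650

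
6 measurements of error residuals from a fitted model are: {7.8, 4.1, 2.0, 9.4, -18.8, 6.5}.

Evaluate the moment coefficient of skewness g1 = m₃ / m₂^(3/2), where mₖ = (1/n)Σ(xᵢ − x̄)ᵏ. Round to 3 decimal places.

-1.543

x̄ = (7.8 + 4.1 + 2.0 + 9.4 - 18.8 + 6.5) / 6 = 1.8333
deviations (xᵢ − x̄): 5.9667, 2.2667, 0.1667, 7.5667, -20.6333, 4.6667
Σ(xᵢ − x̄)² = 545.5333 ⇒ m₂ = 545.5333/6 = 90.92222
Σ(xᵢ − x̄)³ = -8025.3956 ⇒ m₃ = -8025.3956/6 = -1337.56593
m₂^(3/2) = 90.92222^(1.5) = 866.97198
g1 = m₃ / m₂^(3/2) = -1337.56593 / 866.97198 ≈ -1.543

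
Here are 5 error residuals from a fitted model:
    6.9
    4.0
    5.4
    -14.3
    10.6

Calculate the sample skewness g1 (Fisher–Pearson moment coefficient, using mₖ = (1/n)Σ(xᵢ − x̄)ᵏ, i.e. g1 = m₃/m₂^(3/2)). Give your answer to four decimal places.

x̄ = (6.9 + 4.0 + 5.4 - 14.3 + 10.6) / 5 = 2.5200
deviations (xᵢ − x̄): 4.3800, 1.4800, 2.8800, -16.8200, 8.0800
Σ(xᵢ − x̄)² = 377.8680 ⇒ m₂ = 377.8680/5 = 75.57360
Σ(xᵢ − x̄)³ = -4119.9151 ⇒ m₃ = -4119.9151/5 = -823.98302
m₂^(3/2) = 75.57360^(1.5) = 656.98456
g1 = m₃ / m₂^(3/2) = -823.98302 / 656.98456 ≈ -1.2542

-1.2542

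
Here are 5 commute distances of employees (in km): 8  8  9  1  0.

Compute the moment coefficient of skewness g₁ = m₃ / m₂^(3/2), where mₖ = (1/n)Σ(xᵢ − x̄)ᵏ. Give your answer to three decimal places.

-0.401

x̄ = (8 + 8 + 9 + 1 + 0) / 5 = 5.2000
deviations (xᵢ − x̄): 2.8000, 2.8000, 3.8000, -4.2000, -5.2000
Σ(xᵢ − x̄)² = 74.8000 ⇒ m₂ = 74.8000/5 = 14.96000
Σ(xᵢ − x̄)³ = -115.9200 ⇒ m₃ = -115.9200/5 = -23.18400
m₂^(3/2) = 14.96000^(1.5) = 57.86253
g₁ = m₃ / m₂^(3/2) = -23.18400 / 57.86253 ≈ -0.401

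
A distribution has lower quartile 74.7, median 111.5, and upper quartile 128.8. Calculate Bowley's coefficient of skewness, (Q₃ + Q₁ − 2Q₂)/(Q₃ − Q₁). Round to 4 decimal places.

numerator: Q₃ + Q₁ − 2Q₂ = 128.8 + 74.7 − 2×111.5 = -19.5000
denominator: Q₃ − Q₁ = 128.8 − 74.7 = 54.1000
Bowley skewness = -19.5000 / 54.1000 ≈ -0.3604

-0.3604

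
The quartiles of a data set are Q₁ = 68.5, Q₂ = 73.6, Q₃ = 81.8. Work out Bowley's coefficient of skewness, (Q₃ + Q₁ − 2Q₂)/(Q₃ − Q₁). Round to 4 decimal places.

numerator: Q₃ + Q₁ − 2Q₂ = 81.8 + 68.5 − 2×73.6 = 3.1000
denominator: Q₃ − Q₁ = 81.8 − 68.5 = 13.3000
Bowley skewness = 3.1000 / 13.3000 ≈ 0.2331

0.2331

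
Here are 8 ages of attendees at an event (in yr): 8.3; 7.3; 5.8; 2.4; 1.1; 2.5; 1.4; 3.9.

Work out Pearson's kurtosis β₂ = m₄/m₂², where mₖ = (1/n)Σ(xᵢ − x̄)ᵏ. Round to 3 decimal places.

x̄ = 4.0875
Σ(xᵢ − x̄)² = 52.5488 ⇒ m₂ = 6.56859
Σ(xᵢ − x̄)⁴ = 576.2834 ⇒ m₄ = 72.03543
m₂² = 43.14642
β₂ = m₄/m₂² = 72.03543 / 43.14642 ≈ 1.670

1.670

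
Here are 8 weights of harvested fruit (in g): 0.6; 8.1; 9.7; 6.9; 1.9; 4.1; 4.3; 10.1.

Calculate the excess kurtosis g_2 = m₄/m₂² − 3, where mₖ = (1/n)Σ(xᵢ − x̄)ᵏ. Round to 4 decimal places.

-1.3678

x̄ = 5.7125
Σ(xᵢ − x̄)² = 87.5288 ⇒ m₂ = 10.94109
Σ(xᵢ − x̄)⁴ = 1563.0531 ⇒ m₄ = 195.38164
m₂² = 119.70753
g_2 = m₄/m₂² − 3 = 1.63216 − 3 ≈ -1.3678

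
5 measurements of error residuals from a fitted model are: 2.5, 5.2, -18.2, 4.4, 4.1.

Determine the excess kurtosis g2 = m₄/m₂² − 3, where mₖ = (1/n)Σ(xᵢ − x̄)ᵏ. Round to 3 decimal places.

x̄ = -0.4000
Σ(xᵢ − x̄)² = 399.9000 ⇒ m₂ = 79.98000
Σ(xᵢ − x̄)⁴ = 102382.6674 ⇒ m₄ = 20476.53348
m₂² = 6396.80040
g2 = m₄/m₂² − 3 = 3.20106 − 3 ≈ 0.201

0.201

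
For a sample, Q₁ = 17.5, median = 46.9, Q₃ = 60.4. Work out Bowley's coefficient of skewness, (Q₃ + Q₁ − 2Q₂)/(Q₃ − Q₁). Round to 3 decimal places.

numerator: Q₃ + Q₁ − 2Q₂ = 60.4 + 17.5 − 2×46.9 = -15.9000
denominator: Q₃ − Q₁ = 60.4 − 17.5 = 42.9000
Bowley skewness = -15.9000 / 42.9000 ≈ -0.371

-0.371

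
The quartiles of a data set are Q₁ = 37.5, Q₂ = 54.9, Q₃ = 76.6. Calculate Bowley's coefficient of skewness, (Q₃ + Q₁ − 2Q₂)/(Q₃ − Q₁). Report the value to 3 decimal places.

numerator: Q₃ + Q₁ − 2Q₂ = 76.6 + 37.5 − 2×54.9 = 4.3000
denominator: Q₃ − Q₁ = 76.6 − 37.5 = 39.1000
Bowley skewness = 4.3000 / 39.1000 ≈ 0.110

0.110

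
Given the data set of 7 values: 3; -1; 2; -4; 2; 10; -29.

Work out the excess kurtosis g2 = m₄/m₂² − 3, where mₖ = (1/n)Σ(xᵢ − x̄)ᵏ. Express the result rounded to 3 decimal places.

1.207

x̄ = -2.4286
Σ(xᵢ − x̄)² = 933.7143 ⇒ m₂ = 133.38776
Σ(xᵢ − x̄)⁴ = 524002.4140 ⇒ m₄ = 74857.48771
m₂² = 17792.29321
g2 = m₄/m₂² − 3 = 4.20730 − 3 ≈ 1.207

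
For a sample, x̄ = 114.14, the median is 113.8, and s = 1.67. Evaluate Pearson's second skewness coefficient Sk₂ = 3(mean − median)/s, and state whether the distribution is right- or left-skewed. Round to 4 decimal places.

Sk₂ = 3(114.14 − 113.8) / 1.67 = 3 × 0.3400 / 1.67
    = 1.0200 / 1.67 ≈ 0.6108
Sk₂ > 0 ⇒ mean > median ⇒ right-skewed (positive skew).

0.6108, right-skewed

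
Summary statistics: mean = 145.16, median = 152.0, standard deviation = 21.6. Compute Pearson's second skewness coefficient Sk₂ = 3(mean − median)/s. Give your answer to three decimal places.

-0.950

Sk₂ = 3(145.16 − 152.0) / 21.6 = 3 × -6.8400 / 21.6
    = -20.5200 / 21.6 ≈ -0.950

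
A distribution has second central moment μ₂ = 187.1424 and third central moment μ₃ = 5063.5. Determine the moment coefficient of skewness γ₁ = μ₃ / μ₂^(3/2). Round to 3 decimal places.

σ = √μ₂ = √187.1424 = 13.68000
σ³ = μ₂^(3/2) = 2560.10803
γ₁ = μ₃/σ³ = 5063.5 / 2560.10803 ≈ 1.978

1.978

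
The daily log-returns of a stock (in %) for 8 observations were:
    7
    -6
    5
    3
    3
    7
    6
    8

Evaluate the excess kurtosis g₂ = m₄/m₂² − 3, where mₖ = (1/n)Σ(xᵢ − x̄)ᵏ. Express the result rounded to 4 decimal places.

1.3889

x̄ = 4.1250
Σ(xᵢ − x̄)² = 140.8750 ⇒ m₂ = 17.60938
Σ(xᵢ − x̄)⁴ = 10887.7129 ⇒ m₄ = 1360.96411
m₂² = 310.09009
g₂ = m₄/m₂² − 3 = 4.38893 − 3 ≈ 1.3889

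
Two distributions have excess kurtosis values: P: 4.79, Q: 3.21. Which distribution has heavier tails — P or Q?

Higher excess kurtosis ⇒ heavier tails relative to the normal distribution.
4.79 vs 3.21: the larger is 4.79, so P has heavier tails.

P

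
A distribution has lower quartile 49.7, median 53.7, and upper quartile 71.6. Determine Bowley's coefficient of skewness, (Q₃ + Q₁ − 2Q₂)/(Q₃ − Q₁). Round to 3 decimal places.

0.635

numerator: Q₃ + Q₁ − 2Q₂ = 71.6 + 49.7 − 2×53.7 = 13.9000
denominator: Q₃ − Q₁ = 71.6 − 49.7 = 21.9000
Bowley skewness = 13.9000 / 21.9000 ≈ 0.635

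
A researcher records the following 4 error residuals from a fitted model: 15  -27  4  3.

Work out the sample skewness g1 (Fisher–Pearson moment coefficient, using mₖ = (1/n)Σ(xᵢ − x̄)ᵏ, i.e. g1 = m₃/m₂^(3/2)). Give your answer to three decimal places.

-0.828

x̄ = (15 - 27 + 4 + 3) / 4 = -1.2500
deviations (xᵢ − x̄): 16.2500, -25.7500, 5.2500, 4.2500
Σ(xᵢ − x̄)² = 972.7500 ⇒ m₂ = 972.7500/4 = 243.18750
Σ(xᵢ − x̄)³ = -12561.3750 ⇒ m₃ = -12561.3750/4 = -3140.34375
m₂^(3/2) = 243.18750^(1.5) = 3792.38022
g1 = m₃ / m₂^(3/2) = -3140.34375 / 3792.38022 ≈ -0.828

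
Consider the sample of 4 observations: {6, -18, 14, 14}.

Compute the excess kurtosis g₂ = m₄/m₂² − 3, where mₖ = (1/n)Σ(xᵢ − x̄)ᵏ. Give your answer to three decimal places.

-0.851

x̄ = 4.0000
Σ(xᵢ − x̄)² = 688.0000 ⇒ m₂ = 172.00000
Σ(xᵢ − x̄)⁴ = 254272.0000 ⇒ m₄ = 63568.00000
m₂² = 29584.00000
g₂ = m₄/m₂² − 3 = 2.14873 − 3 ≈ -0.851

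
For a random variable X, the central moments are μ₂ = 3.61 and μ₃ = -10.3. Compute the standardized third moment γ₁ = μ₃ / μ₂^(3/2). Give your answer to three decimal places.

-1.502

σ = √μ₂ = √3.61 = 1.90000
σ³ = μ₂^(3/2) = 6.85900
γ₁ = μ₃/σ³ = -10.3 / 6.85900 ≈ -1.502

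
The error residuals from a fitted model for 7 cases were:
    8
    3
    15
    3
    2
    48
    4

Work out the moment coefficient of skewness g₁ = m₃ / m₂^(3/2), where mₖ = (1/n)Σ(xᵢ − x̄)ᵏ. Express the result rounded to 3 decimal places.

x̄ = (8 + 3 + 15 + 3 + 2 + 48 + 4) / 7 = 11.8571
deviations (xᵢ − x̄): -3.8571, -8.8571, 3.1429, -8.8571, -9.8571, 36.1429, -7.8571
Σ(xᵢ − x̄)² = 1646.8571 ⇒ m₂ = 1646.8571/7 = 235.26531
Σ(xᵢ − x̄)³ = 44354.8163 ⇒ m₃ = 44354.8163/7 = 6336.40233
m₂^(3/2) = 235.26531^(1.5) = 3608.58410
g₁ = m₃ / m₂^(3/2) = 6336.40233 / 3608.58410 ≈ 1.756

1.756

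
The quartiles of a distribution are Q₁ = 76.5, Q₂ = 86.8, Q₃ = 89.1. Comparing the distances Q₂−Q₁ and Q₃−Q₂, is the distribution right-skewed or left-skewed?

Q₂ − Q₁ = 10.3;  Q₃ − Q₂ = 2.3
Q₂ − Q₁ > Q₃ − Q₂ ⇒ the lower half is more spread out ⇒ left-skewed.

left-skewed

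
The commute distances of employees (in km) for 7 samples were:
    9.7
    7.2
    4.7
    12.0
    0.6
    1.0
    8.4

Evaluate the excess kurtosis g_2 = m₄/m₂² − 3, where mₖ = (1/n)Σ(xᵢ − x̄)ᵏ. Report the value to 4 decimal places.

-1.3180

x̄ = 6.2286
Σ(xᵢ − x̄)² = 112.3743 ⇒ m₂ = 16.05347
Σ(xᵢ − x̄)⁴ = 3034.3577 ⇒ m₄ = 433.47967
m₂² = 257.71388
g_2 = m₄/m₂² − 3 = 1.68202 − 3 ≈ -1.3180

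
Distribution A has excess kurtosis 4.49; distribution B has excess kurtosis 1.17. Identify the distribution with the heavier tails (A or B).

Higher excess kurtosis ⇒ heavier tails relative to the normal distribution.
4.49 vs 1.17: the larger is 4.49, so A has heavier tails.

A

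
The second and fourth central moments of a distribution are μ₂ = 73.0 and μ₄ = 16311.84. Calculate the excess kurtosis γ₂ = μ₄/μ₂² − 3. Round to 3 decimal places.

μ₂² = 73.0² = 5329.00000
μ₄/μ₂² = 16311.84 / 5329.00000 = 3.06096
γ₂ = 3.06096 − 3 ≈ 0.061

0.061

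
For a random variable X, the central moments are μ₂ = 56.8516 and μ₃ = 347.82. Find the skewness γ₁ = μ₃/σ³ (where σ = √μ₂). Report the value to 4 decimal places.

0.8114

σ = √μ₂ = √56.8516 = 7.54000
σ³ = μ₂^(3/2) = 428.66106
γ₁ = μ₃/σ³ = 347.82 / 428.66106 ≈ 0.8114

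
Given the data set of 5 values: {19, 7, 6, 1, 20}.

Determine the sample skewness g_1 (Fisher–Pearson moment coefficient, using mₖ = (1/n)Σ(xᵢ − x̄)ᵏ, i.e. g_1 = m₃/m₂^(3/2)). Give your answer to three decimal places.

0.183

x̄ = (19 + 7 + 6 + 1 + 20) / 5 = 10.6000
deviations (xᵢ − x̄): 8.4000, -3.6000, -4.6000, -9.6000, 9.4000
Σ(xᵢ − x̄)² = 285.2000 ⇒ m₂ = 285.2000/5 = 57.04000
Σ(xᵢ − x̄)³ = 394.5600 ⇒ m₃ = 394.5600/5 = 78.91200
m₂^(3/2) = 57.04000^(1.5) = 430.79363
g_1 = m₃ / m₂^(3/2) = 78.91200 / 430.79363 ≈ 0.183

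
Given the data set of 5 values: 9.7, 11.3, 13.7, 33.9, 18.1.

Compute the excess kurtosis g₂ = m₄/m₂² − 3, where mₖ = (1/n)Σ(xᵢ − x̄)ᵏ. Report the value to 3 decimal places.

x̄ = 17.3400
Σ(xᵢ − x̄)² = 382.9120 ⇒ m₂ = 76.58240
Σ(xᵢ − x̄)⁴ = 80117.8702 ⇒ m₄ = 16023.57405
m₂² = 5864.86399
g₂ = m₄/m₂² − 3 = 2.73213 − 3 ≈ -0.268

-0.268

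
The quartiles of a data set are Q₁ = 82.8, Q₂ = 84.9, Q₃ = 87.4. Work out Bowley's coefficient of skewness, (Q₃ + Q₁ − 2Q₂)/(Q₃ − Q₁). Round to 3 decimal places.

numerator: Q₃ + Q₁ − 2Q₂ = 87.4 + 82.8 − 2×84.9 = 0.4000
denominator: Q₃ − Q₁ = 87.4 − 82.8 = 4.6000
Bowley skewness = 0.4000 / 4.6000 ≈ 0.087

0.087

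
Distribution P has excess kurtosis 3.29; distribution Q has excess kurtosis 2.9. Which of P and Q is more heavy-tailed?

Higher excess kurtosis ⇒ heavier tails relative to the normal distribution.
3.29 vs 2.9: the larger is 3.29, so P has heavier tails.

P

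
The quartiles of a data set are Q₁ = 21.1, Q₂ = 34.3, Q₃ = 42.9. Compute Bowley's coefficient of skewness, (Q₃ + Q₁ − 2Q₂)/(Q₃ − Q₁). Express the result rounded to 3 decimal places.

-0.211

numerator: Q₃ + Q₁ − 2Q₂ = 42.9 + 21.1 − 2×34.3 = -4.6000
denominator: Q₃ − Q₁ = 42.9 − 21.1 = 21.8000
Bowley skewness = -4.6000 / 21.8000 ≈ -0.211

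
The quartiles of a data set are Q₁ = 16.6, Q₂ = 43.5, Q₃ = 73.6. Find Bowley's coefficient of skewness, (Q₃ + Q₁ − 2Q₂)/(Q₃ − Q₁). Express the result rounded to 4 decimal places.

numerator: Q₃ + Q₁ − 2Q₂ = 73.6 + 16.6 − 2×43.5 = 3.2000
denominator: Q₃ − Q₁ = 73.6 − 16.6 = 57.0000
Bowley skewness = 3.2000 / 57.0000 ≈ 0.0561

0.0561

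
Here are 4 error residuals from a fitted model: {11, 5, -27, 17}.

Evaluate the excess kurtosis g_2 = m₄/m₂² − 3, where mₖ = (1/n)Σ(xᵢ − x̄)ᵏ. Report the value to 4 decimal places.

x̄ = 1.5000
Σ(xᵢ − x̄)² = 1155.0000 ⇒ m₂ = 288.75000
Σ(xᵢ − x̄)⁴ = 725765.2500 ⇒ m₄ = 181441.31250
m₂² = 83376.56250
g_2 = m₄/m₂² − 3 = 2.17617 − 3 ≈ -0.8238

-0.8238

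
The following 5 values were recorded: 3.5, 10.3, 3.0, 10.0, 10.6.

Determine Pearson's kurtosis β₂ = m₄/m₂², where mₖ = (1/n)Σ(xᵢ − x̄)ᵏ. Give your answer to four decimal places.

x̄ = 7.4800
Σ(xᵢ − x̄)² = 59.9480 ⇒ m₂ = 11.98960
Σ(xᵢ − x̄)⁴ = 852.0660 ⇒ m₄ = 170.41320
m₂² = 143.75051
β₂ = m₄/m₂² = 170.41320 / 143.75051 ≈ 1.1855

1.1855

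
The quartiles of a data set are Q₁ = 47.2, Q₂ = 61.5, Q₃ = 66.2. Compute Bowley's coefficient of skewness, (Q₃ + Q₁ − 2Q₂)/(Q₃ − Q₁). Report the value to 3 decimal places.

-0.505

numerator: Q₃ + Q₁ − 2Q₂ = 66.2 + 47.2 − 2×61.5 = -9.6000
denominator: Q₃ − Q₁ = 66.2 − 47.2 = 19.0000
Bowley skewness = -9.6000 / 19.0000 ≈ -0.505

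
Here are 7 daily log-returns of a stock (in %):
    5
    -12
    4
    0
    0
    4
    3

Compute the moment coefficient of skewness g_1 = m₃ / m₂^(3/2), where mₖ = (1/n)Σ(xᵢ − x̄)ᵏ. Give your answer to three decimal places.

x̄ = (5 - 12 + 4 + 0 + 0 + 4 + 3) / 7 = 0.5714
deviations (xᵢ − x̄): 4.4286, -12.5714, 3.4286, -0.5714, -0.5714, 3.4286, 2.4286
Σ(xᵢ − x̄)² = 207.7143 ⇒ m₂ = 207.7143/7 = 29.67347
Σ(xᵢ − x̄)³ = -1805.3878 ⇒ m₃ = -1805.3878/7 = -257.91254
m₂^(3/2) = 29.67347^(1.5) = 161.64136
g_1 = m₃ / m₂^(3/2) = -257.91254 / 161.64136 ≈ -1.596

-1.596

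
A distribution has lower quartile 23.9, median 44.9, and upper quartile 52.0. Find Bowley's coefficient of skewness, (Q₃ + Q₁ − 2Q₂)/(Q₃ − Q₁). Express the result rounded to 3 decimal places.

-0.495

numerator: Q₃ + Q₁ − 2Q₂ = 52.0 + 23.9 − 2×44.9 = -13.9000
denominator: Q₃ − Q₁ = 52.0 − 23.9 = 28.1000
Bowley skewness = -13.9000 / 28.1000 ≈ -0.495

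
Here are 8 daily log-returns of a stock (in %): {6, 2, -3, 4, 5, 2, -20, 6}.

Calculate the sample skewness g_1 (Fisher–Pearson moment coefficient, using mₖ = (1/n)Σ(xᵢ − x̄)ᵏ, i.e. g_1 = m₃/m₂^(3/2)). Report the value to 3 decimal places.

-1.808

x̄ = (6 + 2 - 3 + 4 + 5 + 2 - 20 + 6) / 8 = 0.2500
deviations (xᵢ − x̄): 5.7500, 1.7500, -3.2500, 3.7500, 4.7500, 1.7500, -20.2500, 5.7500
Σ(xᵢ − x̄)² = 529.5000 ⇒ m₂ = 529.5000/8 = 66.18750
Σ(xᵢ − x̄)³ = -7787.2500 ⇒ m₃ = -7787.2500/8 = -973.40625
m₂^(3/2) = 66.18750^(1.5) = 538.47304
g_1 = m₃ / m₂^(3/2) = -973.40625 / 538.47304 ≈ -1.808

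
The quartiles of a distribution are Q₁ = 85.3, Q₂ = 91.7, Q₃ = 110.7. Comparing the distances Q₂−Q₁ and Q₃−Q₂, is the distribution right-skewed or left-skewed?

right-skewed

Q₂ − Q₁ = 6.4;  Q₃ − Q₂ = 19.0
Q₃ − Q₂ > Q₂ − Q₁ ⇒ the upper half is more spread out ⇒ right-skewed.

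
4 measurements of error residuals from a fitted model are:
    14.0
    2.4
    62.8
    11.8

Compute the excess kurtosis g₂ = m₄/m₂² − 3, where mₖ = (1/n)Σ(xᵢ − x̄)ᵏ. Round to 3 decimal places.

-0.745

x̄ = 22.7500
Σ(xᵢ − x̄)² = 2214.5900 ⇒ m₂ = 553.64750
Σ(xᵢ − x̄)⁴ = 2764559.8909 ⇒ m₄ = 691139.97273
m₂² = 306525.55426
g₂ = m₄/m₂² − 3 = 2.25475 − 3 ≈ -0.745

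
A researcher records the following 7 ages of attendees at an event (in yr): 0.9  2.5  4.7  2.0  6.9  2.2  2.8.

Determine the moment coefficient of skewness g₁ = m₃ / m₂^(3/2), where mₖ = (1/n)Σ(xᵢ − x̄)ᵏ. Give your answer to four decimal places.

0.9475

x̄ = (0.9 + 2.5 + 4.7 + 2.0 + 6.9 + 2.2 + 2.8) / 7 = 3.1429
deviations (xᵢ − x̄): -2.2429, -0.6429, 1.5571, -1.1429, 3.7571, -0.9429, -0.3429
Σ(xᵢ − x̄)² = 24.2971 ⇒ m₂ = 24.2971/7 = 3.47102
Σ(xᵢ − x̄)³ = 42.8925 ⇒ m₃ = 42.8925/7 = 6.12750
m₂^(3/2) = 3.47102^(1.5) = 6.46675
g₁ = m₃ / m₂^(3/2) = 6.12750 / 6.46675 ≈ 0.9475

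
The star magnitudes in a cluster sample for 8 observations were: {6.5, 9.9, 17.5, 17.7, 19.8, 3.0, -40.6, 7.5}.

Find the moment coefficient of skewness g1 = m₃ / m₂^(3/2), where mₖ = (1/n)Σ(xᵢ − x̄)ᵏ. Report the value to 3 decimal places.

-1.838

x̄ = (6.5 + 9.9 + 17.5 + 17.7 + 19.8 + 3.0 - 40.6 + 7.5) / 8 = 5.1625
deviations (xᵢ − x̄): 1.3375, 4.7375, 12.3375, 12.5375, 14.6375, -2.1625, -45.7625, 2.3375
Σ(xᵢ − x̄)² = 2652.2388 ⇒ m₂ = 2652.2388/8 = 331.52984
Σ(xᵢ − x̄)³ = -88739.8677 ⇒ m₃ = -88739.8677/8 = -11092.48346
m₂^(3/2) = 331.52984^(1.5) = 6036.48247
g1 = m₃ / m₂^(3/2) = -11092.48346 / 6036.48247 ≈ -1.838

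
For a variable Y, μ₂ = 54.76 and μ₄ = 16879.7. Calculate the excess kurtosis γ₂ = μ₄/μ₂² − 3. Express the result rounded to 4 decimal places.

μ₂² = 54.76² = 2998.65760
μ₄/μ₂² = 16879.7 / 2998.65760 = 5.62909
γ₂ = 5.62909 − 3 ≈ 2.6291

2.6291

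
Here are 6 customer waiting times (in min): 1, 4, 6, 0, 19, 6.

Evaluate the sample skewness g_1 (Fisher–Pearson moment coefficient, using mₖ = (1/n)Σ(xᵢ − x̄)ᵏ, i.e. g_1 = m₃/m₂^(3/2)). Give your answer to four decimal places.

1.2646

x̄ = (1 + 4 + 6 + 0 + 19 + 6) / 6 = 6.0000
deviations (xᵢ − x̄): -5.0000, -2.0000, 0.0000, -6.0000, 13.0000, 0.0000
Σ(xᵢ − x̄)² = 234.0000 ⇒ m₂ = 234.0000/6 = 39.00000
Σ(xᵢ − x̄)³ = 1848.0000 ⇒ m₃ = 1848.0000/6 = 308.00000
m₂^(3/2) = 39.00000^(1.5) = 243.55492
g_1 = m₃ / m₂^(3/2) = 308.00000 / 243.55492 ≈ 1.2646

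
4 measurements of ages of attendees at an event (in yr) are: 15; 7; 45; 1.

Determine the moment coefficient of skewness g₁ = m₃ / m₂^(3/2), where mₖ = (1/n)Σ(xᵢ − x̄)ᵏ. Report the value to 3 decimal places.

x̄ = (15 + 7 + 45 + 1) / 4 = 17.0000
deviations (xᵢ − x̄): -2.0000, -10.0000, 28.0000, -16.0000
Σ(xᵢ − x̄)² = 1144.0000 ⇒ m₂ = 1144.0000/4 = 286.00000
Σ(xᵢ − x̄)³ = 16848.0000 ⇒ m₃ = 16848.0000/4 = 4212.00000
m₂^(3/2) = 286.00000^(1.5) = 4836.69887
g₁ = m₃ / m₂^(3/2) = 4212.00000 / 4836.69887 ≈ 0.871

0.871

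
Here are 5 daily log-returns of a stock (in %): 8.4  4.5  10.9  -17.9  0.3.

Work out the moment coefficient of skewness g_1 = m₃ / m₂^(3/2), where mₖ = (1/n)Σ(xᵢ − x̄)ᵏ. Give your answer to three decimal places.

-1.069

x̄ = (8.4 + 4.5 + 10.9 - 17.9 + 0.3) / 5 = 1.2400
deviations (xᵢ − x̄): 7.1600, 3.2600, 9.6600, -19.1400, -0.9400
Σ(xᵢ − x̄)² = 522.4320 ⇒ m₂ = 522.4320/5 = 104.48640
Σ(xᵢ − x̄)³ = -5709.4342 ⇒ m₃ = -5709.4342/5 = -1141.88683
m₂^(3/2) = 104.48640^(1.5) = 1068.04524
g_1 = m₃ / m₂^(3/2) = -1141.88683 / 1068.04524 ≈ -1.069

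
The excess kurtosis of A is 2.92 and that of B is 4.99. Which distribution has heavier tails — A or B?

Higher excess kurtosis ⇒ heavier tails relative to the normal distribution.
2.92 vs 4.99: the larger is 4.99, so B has heavier tails.

B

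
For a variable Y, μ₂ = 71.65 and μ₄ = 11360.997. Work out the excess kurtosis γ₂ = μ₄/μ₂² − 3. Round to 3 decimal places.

-0.787

μ₂² = 71.65² = 5133.72250
μ₄/μ₂² = 11360.997 / 5133.72250 = 2.21301
γ₂ = 2.21301 − 3 ≈ -0.787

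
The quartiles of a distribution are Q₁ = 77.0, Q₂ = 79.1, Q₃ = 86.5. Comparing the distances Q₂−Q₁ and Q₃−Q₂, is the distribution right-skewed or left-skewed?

right-skewed

Q₂ − Q₁ = 2.1;  Q₃ − Q₂ = 7.4
Q₃ − Q₂ > Q₂ − Q₁ ⇒ the upper half is more spread out ⇒ right-skewed.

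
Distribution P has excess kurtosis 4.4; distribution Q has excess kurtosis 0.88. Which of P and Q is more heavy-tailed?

P

Higher excess kurtosis ⇒ heavier tails relative to the normal distribution.
4.4 vs 0.88: the larger is 4.4, so P has heavier tails.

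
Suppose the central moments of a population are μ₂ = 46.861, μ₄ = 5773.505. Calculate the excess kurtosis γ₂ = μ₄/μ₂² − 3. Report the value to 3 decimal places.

-0.371

μ₂² = 46.861² = 2195.95332
μ₄/μ₂² = 5773.505 / 2195.95332 = 2.62916
γ₂ = 2.62916 − 3 ≈ -0.371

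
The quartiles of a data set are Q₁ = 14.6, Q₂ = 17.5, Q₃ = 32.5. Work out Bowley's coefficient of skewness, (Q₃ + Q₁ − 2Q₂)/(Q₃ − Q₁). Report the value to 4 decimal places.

numerator: Q₃ + Q₁ − 2Q₂ = 32.5 + 14.6 − 2×17.5 = 12.1000
denominator: Q₃ − Q₁ = 32.5 − 14.6 = 17.9000
Bowley skewness = 12.1000 / 17.9000 ≈ 0.6760

0.6760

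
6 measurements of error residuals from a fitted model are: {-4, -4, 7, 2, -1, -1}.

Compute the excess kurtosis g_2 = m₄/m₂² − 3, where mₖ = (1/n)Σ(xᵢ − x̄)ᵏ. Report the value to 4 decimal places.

-0.5389

x̄ = -0.1667
Σ(xᵢ − x̄)² = 86.8333 ⇒ m₂ = 14.47222
Σ(xᵢ − x̄)⁴ = 3092.8194 ⇒ m₄ = 515.46991
m₂² = 209.44522
g_2 = m₄/m₂² − 3 = 2.46112 − 3 ≈ -0.5389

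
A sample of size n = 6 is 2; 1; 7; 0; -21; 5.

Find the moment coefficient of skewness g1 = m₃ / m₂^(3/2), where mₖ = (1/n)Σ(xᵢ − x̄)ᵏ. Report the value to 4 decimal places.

x̄ = (2 + 1 + 7 + 0 - 21 + 5) / 6 = -1.0000
deviations (xᵢ − x̄): 3.0000, 2.0000, 8.0000, 1.0000, -20.0000, 6.0000
Σ(xᵢ − x̄)² = 514.0000 ⇒ m₂ = 514.0000/6 = 85.66667
Σ(xᵢ − x̄)³ = -7236.0000 ⇒ m₃ = -7236.0000/6 = -1206.00000
m₂^(3/2) = 85.66667^(1.5) = 792.89888
g1 = m₃ / m₂^(3/2) = -1206.00000 / 792.89888 ≈ -1.5210

-1.5210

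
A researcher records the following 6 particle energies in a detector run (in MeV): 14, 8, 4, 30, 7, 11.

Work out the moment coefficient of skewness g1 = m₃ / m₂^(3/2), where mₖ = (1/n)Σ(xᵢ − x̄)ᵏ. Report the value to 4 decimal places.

x̄ = (14 + 8 + 4 + 30 + 7 + 11) / 6 = 12.3333
deviations (xᵢ − x̄): 1.6667, -4.3333, -8.3333, 17.6667, -5.3333, -1.3333
Σ(xᵢ − x̄)² = 433.3333 ⇒ m₂ = 433.3333/6 = 72.22222
Σ(xᵢ − x̄)³ = 4704.4444 ⇒ m₃ = 4704.4444/6 = 784.07407
m₂^(3/2) = 72.22222^(1.5) = 613.77087
g1 = m₃ / m₂^(3/2) = 784.07407 / 613.77087 ≈ 1.2775

1.2775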